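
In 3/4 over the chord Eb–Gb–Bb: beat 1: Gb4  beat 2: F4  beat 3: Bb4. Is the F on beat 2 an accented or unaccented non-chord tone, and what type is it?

The harmony at that moment is Eb minor triad (Eb, Gb, Bb); F4 is not a chord tone.
It is approached by step down from Gb4 and left by leap up to Bb4.
Step in, leap out — an escape tone.
It falls on a weak beat, so it is unaccented.

Unaccented escape tone.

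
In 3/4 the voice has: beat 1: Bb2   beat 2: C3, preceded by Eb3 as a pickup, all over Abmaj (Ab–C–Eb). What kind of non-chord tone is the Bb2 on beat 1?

The harmony at that moment is Ab major triad (Ab, C, Eb); Bb2 is not a chord tone.
It is approached by leap down from Eb3 and left by step up to C3.
Leap in, step out, metrically accented — an appoggiatura.

Appoggiatura.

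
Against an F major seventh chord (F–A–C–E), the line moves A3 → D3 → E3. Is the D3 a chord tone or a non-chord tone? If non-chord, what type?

The harmony at that moment is F major seventh chord (F, A, C, E); D3 is not a chord tone.
It is approached by leap down from A3 and left by step up to E3.
Leap in, step out — an appoggiatura.

Non-chord tone — an appoggiatura.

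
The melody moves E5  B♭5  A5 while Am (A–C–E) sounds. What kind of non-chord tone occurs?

The harmony at that moment is A minor triad (A, C, E); B♭5 is not a chord tone.
It is approached by leap up from E5 and left by step down to A5.
Leap in, step out — an appoggiatura.

B♭5 is an appoggiatura.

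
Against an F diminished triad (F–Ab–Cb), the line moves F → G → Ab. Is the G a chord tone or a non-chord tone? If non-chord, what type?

The harmony at that moment is F diminished triad (F, Ab, Cb); G is not a chord tone.
It is approached by step up from F and left by step up to Ab.
Step in, step out in the same direction — a passing tone.

Non-chord tone — a passing tone.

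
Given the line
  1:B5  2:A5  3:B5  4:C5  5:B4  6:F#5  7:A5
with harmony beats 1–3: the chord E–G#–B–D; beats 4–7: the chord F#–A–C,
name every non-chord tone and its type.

A5 (beat 2) — neighbor tone; B4 (beat 5) — escape tone.

The harmony at that moment is E dominant seventh chord (E, G#, B, D); A5 is not a chord tone.
It is approached by step down from B5 and left by step up to B5.
Step away and step back to the same note — a neighbor tone (lower neighbor).
The harmony at that moment is F# diminished triad (F#, A, C); B4 is not a chord tone.
It is approached by step down from C5 and left by leap up to F#5.
Step in, leap out — an escape tone.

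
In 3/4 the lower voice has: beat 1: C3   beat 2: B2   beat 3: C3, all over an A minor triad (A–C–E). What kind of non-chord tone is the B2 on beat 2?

Lower neighbor tone.

The harmony at that moment is A minor triad (A, C, E); B2 is not a chord tone.
It is approached by step down from C3 and left by step up to C3.
Step away and step back to the same note — a neighbor tone (lower neighbor).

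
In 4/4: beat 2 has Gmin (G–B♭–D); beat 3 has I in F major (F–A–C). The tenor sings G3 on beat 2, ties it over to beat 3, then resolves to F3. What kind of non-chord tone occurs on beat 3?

The harmony at that moment is F major triad (F, A, C); G3 is not a chord tone.
It is held over (the same pitch as the preceding G3) and left by step down to F3.
Held over from the previous chord and resolving down by step — a suspension.

Suspension.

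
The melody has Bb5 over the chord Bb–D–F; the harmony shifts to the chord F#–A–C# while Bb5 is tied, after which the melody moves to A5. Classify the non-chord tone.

Bb5 is a suspension.

The harmony at that moment is F# minor triad (F#, A, C#); Bb5 is not a chord tone.
It is held over (the same pitch as the preceding Bb5) and left by step down to A5.
Held over from the previous chord and resolving down by step — a suspension.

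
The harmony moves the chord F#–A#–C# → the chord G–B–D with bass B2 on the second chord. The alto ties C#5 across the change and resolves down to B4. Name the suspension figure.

At the second chord the bass is B2. The suspended C#5 lies a ninth above the bass; after resolving down by step to B4, the interval above the bass becomes an octave.
Suspension figures are named by those two intervals: 9–8.

9–8 suspension.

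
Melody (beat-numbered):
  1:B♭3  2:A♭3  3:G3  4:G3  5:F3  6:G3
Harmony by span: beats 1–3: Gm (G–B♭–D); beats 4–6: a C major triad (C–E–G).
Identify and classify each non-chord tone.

A♭3 (beat 2) — passing tone; F3 (beat 5) — neighbor tone.

The harmony at that moment is G minor triad (G, B♭, D); A♭3 is not a chord tone.
It is approached by step down from B♭3 and left by step down to G3.
Step in, step out in the same direction — a passing tone.
The harmony at that moment is C major triad (C, E, G); F3 is not a chord tone.
It is approached by step down from G3 and left by step up to G3.
Step away and step back to the same note — a neighbor tone (lower neighbor).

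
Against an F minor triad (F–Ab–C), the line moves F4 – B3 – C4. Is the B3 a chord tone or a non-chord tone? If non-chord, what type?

Non-chord tone — an appoggiatura.

The harmony at that moment is F minor triad (F, Ab, C); B3 is not a chord tone.
It is approached by leap down from F4 and left by step up to C4.
Leap in, step out — an appoggiatura.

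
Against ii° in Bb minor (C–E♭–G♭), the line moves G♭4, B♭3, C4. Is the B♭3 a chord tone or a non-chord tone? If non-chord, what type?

The harmony at that moment is C diminished triad (C, E♭, G♭); B♭3 is not a chord tone.
It is approached by leap down from G♭4 and left by step up to C4.
Leap in, step out — an appoggiatura.

Non-chord tone — an appoggiatura.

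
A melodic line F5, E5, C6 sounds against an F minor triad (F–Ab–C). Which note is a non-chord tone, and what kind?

E5 is an escape tone.

The harmony at that moment is F minor triad (F, Ab, C); E5 is not a chord tone.
It is approached by step down from F5 and left by leap up to C6.
Step in, leap out — an escape tone.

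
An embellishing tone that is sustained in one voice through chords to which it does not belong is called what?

Approach: none. Departure: none — a single pitch is sustained while the chords change around it, passing through harmonies that do not contain it.
No melodic motion at all; the dissonance is created entirely by the moving harmonies against the stationary note — a pedal tone (pedal point).

Pedal tone.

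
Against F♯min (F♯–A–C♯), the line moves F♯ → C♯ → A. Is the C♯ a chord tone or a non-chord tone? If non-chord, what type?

F# minor triad contains F♯, A, C♯; C♯ is the fifth, so it is a chord tone.

Chord tone (the fifth of F# minor triad).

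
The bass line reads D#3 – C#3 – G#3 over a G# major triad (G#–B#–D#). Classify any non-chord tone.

C#3 is an escape tone.

The harmony at that moment is G# major triad (G#, B#, D#); C#3 is not a chord tone.
It is approached by step down from D#3 and left by leap up to G#3.
Step in, leap out — an escape tone.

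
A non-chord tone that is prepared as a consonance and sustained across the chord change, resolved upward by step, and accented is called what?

Retardation.

Approach: by preparation — the pitch is first a chord tone, then held (tied or repeated) while the harmony changes under it. Departure: up by step. Metric position: strong.
A prepared dissonance that resolves upward by step — a retardation. (The same figure resolving downward would be a suspension.)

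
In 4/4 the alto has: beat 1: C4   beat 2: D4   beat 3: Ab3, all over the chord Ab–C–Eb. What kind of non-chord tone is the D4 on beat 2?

The harmony at that moment is Ab major triad (Ab, C, Eb); D4 is not a chord tone.
It is approached by step up from C4 and left by leap down to Ab3.
Step in, leap out, on a weak beat — an escape tone.

Escape tone.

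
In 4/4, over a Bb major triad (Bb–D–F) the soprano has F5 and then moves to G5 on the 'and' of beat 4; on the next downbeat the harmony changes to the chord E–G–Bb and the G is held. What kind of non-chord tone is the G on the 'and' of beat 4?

Anticipation.

The harmony at that moment is Bb major triad (Bb, D, F); G5 is not a chord tone.
It is approached by step up from F5 and then sustained as the same pitch into the next harmony.
Arriving early and becoming a chord tone when the harmony changes — an anticipation.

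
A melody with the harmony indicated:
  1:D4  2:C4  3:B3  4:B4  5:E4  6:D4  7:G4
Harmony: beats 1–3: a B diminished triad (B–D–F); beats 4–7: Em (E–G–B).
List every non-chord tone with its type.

C4 (beat 2) — passing tone; D4 (beat 6) — escape tone.

The harmony at that moment is B diminished triad (B, D, F); C4 is not a chord tone.
It is approached by step down from D4 and left by step down to B3.
Step in, step out in the same direction — a passing tone.
The harmony at that moment is E minor triad (E, G, B); D4 is not a chord tone.
It is approached by step down from E4 and left by leap up to G4.
Step in, leap out — an escape tone.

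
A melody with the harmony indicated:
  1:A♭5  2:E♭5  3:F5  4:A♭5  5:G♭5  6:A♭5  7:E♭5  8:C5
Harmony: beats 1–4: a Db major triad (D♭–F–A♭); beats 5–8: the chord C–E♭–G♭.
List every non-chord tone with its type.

E♭5 (beat 2) — appoggiatura; A♭5 (beat 6) — escape tone.

The harmony at that moment is D♭ major triad (D♭, F, A♭); E♭5 is not a chord tone.
It is approached by leap down from A♭5 and left by step up to F5.
Leap in, step out — an appoggiatura.
The harmony at that moment is C diminished triad (C, E♭, G♭); A♭5 is not a chord tone.
It is approached by step up from G♭5 and left by leap down to E♭5.
Step in, leap out — an escape tone.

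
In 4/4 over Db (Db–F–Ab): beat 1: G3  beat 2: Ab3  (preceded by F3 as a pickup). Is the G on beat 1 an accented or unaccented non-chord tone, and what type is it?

Accented passing tone.

The harmony at that moment is Db major triad (Db, F, Ab); G3 is not a chord tone.
It is approached by step up from F3 and left by step up to Ab3.
Step in, step out in the same direction — a passing tone.
It falls on the downbeat, so it is accented.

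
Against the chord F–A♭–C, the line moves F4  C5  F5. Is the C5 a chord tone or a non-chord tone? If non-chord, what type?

F minor triad contains F, A♭, C; C is the fifth, so it is a chord tone.

Chord tone (the fifth of F minor triad).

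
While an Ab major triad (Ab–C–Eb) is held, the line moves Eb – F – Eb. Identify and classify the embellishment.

F is a neighbor tone.

The harmony at that moment is Ab major triad (Ab, C, Eb); F is not a chord tone.
It is approached by step up from Eb and left by step down to Eb.
Step away and step back to the same note — a neighbor tone (upper neighbor).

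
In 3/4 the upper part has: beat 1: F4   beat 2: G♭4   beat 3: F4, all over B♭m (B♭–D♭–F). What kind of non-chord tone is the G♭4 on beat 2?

Upper neighbor tone.

The harmony at that moment is B♭ minor triad (B♭, D♭, F); G♭4 is not a chord tone.
It is approached by step up from F4 and left by step down to F4.
Step away and step back to the same note — a neighbor tone (upper neighbor).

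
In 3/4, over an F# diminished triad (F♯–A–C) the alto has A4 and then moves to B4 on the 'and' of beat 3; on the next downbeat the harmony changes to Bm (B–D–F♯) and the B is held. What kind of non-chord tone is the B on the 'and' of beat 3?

Anticipation.

The harmony at that moment is F♯ diminished triad (F♯, A, C); B4 is not a chord tone.
It is approached by step up from A4 and then sustained as the same pitch into the next harmony.
Arriving early and becoming a chord tone when the harmony changes — an anticipation.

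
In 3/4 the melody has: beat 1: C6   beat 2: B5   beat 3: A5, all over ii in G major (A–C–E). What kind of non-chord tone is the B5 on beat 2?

Passing tone.

The harmony at that moment is A minor triad (A, C, E); B5 is not a chord tone.
It is approached by step down from C6 and left by step down to A5.
Step in, step out in the same direction — a passing tone.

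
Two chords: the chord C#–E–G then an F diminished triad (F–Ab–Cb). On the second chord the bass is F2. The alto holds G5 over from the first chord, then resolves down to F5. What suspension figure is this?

At the second chord the bass is F2. The suspended G5 lies a ninth above the bass; after resolving down by step to F5, the interval above the bass becomes an octave.
Suspension figures are named by those two intervals: 9–8.

9–8 suspension.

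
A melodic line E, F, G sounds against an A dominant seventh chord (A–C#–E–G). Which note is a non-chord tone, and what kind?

F is a passing tone.

The harmony at that moment is A dominant seventh chord (A, C#, E, G); F is not a chord tone.
It is approached by step up from E and left by step up to G.
Step in, step out in the same direction — a passing tone.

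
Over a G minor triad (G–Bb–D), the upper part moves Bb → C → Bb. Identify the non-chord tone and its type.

The harmony at that moment is G minor triad (G, Bb, D); C is not a chord tone.
It is approached by step up from Bb and left by step down to Bb.
Step away and step back to the same note — a neighbor tone (upper neighbor).

C is a neighbor tone.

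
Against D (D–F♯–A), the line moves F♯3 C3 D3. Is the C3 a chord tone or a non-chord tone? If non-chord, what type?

The harmony at that moment is D major triad (D, F♯, A); C3 is not a chord tone.
It is approached by leap down from F♯3 and left by step up to D3.
Leap in, step out — an appoggiatura.

Non-chord tone — an appoggiatura.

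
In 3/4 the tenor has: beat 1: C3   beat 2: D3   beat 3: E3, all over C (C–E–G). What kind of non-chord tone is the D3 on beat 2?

Passing tone.

The harmony at that moment is C major triad (C, E, G); D3 is not a chord tone.
It is approached by step up from C3 and left by step up to E3.
Step in, step out in the same direction — a passing tone.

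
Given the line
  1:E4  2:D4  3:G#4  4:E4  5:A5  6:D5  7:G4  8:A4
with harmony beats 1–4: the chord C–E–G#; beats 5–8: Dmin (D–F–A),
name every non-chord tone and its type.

D4 (beat 2) — escape tone; G4 (beat 7) — appoggiatura.

The harmony at that moment is C augmented triad (C, E, G#); D4 is not a chord tone.
It is approached by step down from E4 and left by leap up to G#4.
Step in, leap out — an escape tone.
The harmony at that moment is D minor triad (D, F, A); G4 is not a chord tone.
It is approached by leap down from D5 and left by step up to A4.
Leap in, step out — an appoggiatura.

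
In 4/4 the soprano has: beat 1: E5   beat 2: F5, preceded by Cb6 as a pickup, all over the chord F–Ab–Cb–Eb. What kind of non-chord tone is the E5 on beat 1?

The harmony at that moment is F half-diminished seventh chord (F, Ab, Cb, Eb); E5 is not a chord tone.
It is approached by leap down from Cb6 and left by step up to F5.
Leap in, step out, metrically accented — an appoggiatura.

Appoggiatura.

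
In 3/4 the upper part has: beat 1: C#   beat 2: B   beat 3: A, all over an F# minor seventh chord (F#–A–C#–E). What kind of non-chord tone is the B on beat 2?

Passing tone.

The harmony at that moment is F# minor seventh chord (F#, A, C#, E); B is not a chord tone.
It is approached by step down from C# and left by step down to A.
Step in, step out in the same direction — a passing tone.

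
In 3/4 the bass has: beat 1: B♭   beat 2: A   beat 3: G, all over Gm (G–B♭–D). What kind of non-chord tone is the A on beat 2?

The harmony at that moment is G minor triad (G, B♭, D); A is not a chord tone.
It is approached by step down from B♭ and left by step down to G.
Step in, step out in the same direction — a passing tone.

Passing tone.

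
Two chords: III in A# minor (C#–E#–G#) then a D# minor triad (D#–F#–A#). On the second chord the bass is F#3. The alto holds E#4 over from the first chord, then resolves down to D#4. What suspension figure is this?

7–6 suspension.

At the second chord the bass is F#3. The suspended E#4 lies a seventh above the bass; after resolving down by step to D#4, the interval above the bass becomes a sixth.
Suspension figures are named by those two intervals: 7–6.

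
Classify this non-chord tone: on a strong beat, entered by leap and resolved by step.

Appoggiatura.

Approach: by leap. Departure: by step. Metric position: strong.
Leap in, step out, in a metrically strong position — an appoggiatura. (It is the mirror image of the escape tone, which steps in and leaps out from a weak position.)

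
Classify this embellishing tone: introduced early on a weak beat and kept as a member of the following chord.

Approach: ahead of the chord change (typically by step), so it is dissonant against the current harmony. Departure: none — the same pitch is restated or held and is a chord tone of the new harmony.
Dissonant first, consonant once the harmony catches up: the note simply arrives early — an anticipation. (The reverse timing, consonant first and dissonant after the change, would be a suspension or retardation.)

Anticipation.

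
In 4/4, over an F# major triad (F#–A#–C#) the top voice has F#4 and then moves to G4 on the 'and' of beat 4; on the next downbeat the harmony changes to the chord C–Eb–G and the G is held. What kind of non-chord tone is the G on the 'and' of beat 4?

The harmony at that moment is F# major triad (F#, A#, C#); G4 is not a chord tone.
It is approached by step up from F#4 and then sustained as the same pitch into the next harmony.
Arriving early and becoming a chord tone when the harmony changes — an anticipation.

Anticipation.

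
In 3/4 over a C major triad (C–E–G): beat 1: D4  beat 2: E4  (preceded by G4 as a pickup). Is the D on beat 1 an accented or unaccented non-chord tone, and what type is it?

The harmony at that moment is C major triad (C, E, G); D4 is not a chord tone.
It is approached by leap down from G4 and left by step up to E4.
Leap in, step out — an appoggiatura.
It falls on the downbeat, so it is accented.

Accented appoggiatura.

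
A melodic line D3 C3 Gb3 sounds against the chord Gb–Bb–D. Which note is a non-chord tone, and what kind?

C3 is an escape tone.

The harmony at that moment is Gb augmented triad (Gb, Bb, D); C3 is not a chord tone.
It is approached by step down from D3 and left by leap up to Gb3.
Step in, leap out — an escape tone.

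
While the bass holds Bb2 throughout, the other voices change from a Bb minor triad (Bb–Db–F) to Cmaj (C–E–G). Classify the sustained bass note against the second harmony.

The harmony at that moment is C major triad (C, E, G); Bb2 is not a chord tone.
It is held over (the same pitch as the preceding Bb2) and then sustained as the same pitch into the next harmony.
Sustained through a change of harmony — a pedal tone.

Pedal tone (pedal point).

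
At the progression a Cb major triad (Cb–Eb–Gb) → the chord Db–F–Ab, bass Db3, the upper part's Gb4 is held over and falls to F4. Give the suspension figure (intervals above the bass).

4–3 suspension.

At the second chord the bass is Db3. The suspended Gb4 lies a fourth above the bass; after resolving down by step to F4, the interval above the bass becomes a third.
Suspension figures are named by those two intervals: 4–3.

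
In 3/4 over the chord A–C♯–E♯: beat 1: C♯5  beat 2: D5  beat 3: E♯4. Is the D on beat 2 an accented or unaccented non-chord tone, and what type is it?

Unaccented escape tone.

The harmony at that moment is A augmented triad (A, C♯, E♯); D5 is not a chord tone.
It is approached by step up from C♯5 and left by leap down to E♯4.
Step in, leap out — an escape tone.
It falls on a weak beat, so it is unaccented.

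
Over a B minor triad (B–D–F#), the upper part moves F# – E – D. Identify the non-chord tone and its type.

The harmony at that moment is B minor triad (B, D, F#); E is not a chord tone.
It is approached by step down from F# and left by step down to D.
Step in, step out in the same direction — a passing tone.

E is a passing tone.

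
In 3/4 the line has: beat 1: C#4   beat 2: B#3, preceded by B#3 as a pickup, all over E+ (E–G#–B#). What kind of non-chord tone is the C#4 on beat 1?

The harmony at that moment is E augmented triad (E, G#, B#); C#4 is not a chord tone.
It is approached by step up from B#3 and left by step down to B#3.
Step away and step back to the same note — a neighbor tone (upper neighbor).

Upper neighbor tone.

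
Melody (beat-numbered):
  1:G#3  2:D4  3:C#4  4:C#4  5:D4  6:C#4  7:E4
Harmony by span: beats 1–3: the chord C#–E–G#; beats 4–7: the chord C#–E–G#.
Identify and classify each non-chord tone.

The harmony at that moment is C# minor triad (C#, E, G#); D4 is not a chord tone.
It is approached by leap up from G#3 and left by step down to C#4.
Leap in, step out — an appoggiatura.
The harmony at that moment is C# minor triad (C#, E, G#); D4 is not a chord tone.
It is approached by step up from C#4 and left by step down to C#4.
Step away and step back to the same note — a neighbor tone (upper neighbor).

D4 (beat 2) — appoggiatura; D4 (beat 5) — neighbor tone.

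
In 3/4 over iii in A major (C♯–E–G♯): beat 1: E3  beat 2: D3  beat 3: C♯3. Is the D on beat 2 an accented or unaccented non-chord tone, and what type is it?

Unaccented passing tone.

The harmony at that moment is C♯ minor triad (C♯, E, G♯); D3 is not a chord tone.
It is approached by step down from E3 and left by step down to C♯3.
Step in, step out in the same direction — a passing tone.
It falls on a weak beat, so it is unaccented.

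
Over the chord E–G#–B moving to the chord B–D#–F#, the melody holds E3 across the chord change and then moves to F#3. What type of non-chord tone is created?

The harmony at that moment is B major triad (B, D#, F#); E3 is not a chord tone.
It is held over (the same pitch as the preceding E3) and left by step up to F#3.
Held over from the previous chord and resolving up by step — a retardation.

E3 is a retardation.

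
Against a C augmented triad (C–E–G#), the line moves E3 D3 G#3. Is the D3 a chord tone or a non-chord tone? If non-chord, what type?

The harmony at that moment is C augmented triad (C, E, G#); D3 is not a chord tone.
It is approached by step down from E3 and left by leap up to G#3.
Step in, leap out — an escape tone.

Non-chord tone — an escape tone.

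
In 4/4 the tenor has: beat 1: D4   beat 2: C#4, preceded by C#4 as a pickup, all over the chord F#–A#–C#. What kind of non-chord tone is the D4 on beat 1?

The harmony at that moment is F# major triad (F#, A#, C#); D4 is not a chord tone.
It is approached by step up from C#4 and left by step down to C#4.
Step away and step back to the same note — a neighbor tone (upper neighbor).

Upper neighbor tone.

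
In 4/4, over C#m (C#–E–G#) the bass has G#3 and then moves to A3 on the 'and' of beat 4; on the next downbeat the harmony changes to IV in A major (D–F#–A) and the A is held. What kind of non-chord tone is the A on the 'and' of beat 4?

Anticipation.

The harmony at that moment is C# minor triad (C#, E, G#); A3 is not a chord tone.
It is approached by step up from G#3 and then sustained as the same pitch into the next harmony.
Arriving early and becoming a chord tone when the harmony changes — an anticipation.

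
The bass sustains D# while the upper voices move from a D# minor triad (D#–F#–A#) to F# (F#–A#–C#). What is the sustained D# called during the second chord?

Pedal tone (pedal point).

The harmony at that moment is F# major triad (F#, A#, C#); D# is not a chord tone.
It is held over (the same pitch as the preceding D#) and then sustained as the same pitch into the next harmony.
Sustained through a change of harmony — a pedal tone.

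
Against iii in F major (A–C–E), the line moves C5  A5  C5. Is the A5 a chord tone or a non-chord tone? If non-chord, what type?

A minor triad contains A, C, E; A is the root, so it is a chord tone.

Chord tone (the root of A minor triad).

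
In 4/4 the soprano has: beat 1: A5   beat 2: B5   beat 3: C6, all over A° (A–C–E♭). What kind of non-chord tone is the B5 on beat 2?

Passing tone.

The harmony at that moment is A diminished triad (A, C, E♭); B5 is not a chord tone.
It is approached by step up from A5 and left by step up to C6.
Step in, step out in the same direction — a passing tone.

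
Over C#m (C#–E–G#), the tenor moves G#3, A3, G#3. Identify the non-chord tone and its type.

A3 is a neighbor tone.

The harmony at that moment is C# minor triad (C#, E, G#); A3 is not a chord tone.
It is approached by step up from G#3 and left by step down to G#3.
Step away and step back to the same note — a neighbor tone (upper neighbor).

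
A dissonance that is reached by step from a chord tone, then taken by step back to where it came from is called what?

Approach: by step. Departure: by step in the opposite direction, back to the starting pitch.
Stepwise on both sides but reversing to return to the same chord tone — a neighbor tone. (Had it continued onward in the same direction it would be a passing tone instead.)

Neighbor tone.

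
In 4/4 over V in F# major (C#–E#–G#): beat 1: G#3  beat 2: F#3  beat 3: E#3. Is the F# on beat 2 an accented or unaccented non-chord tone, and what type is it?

Unaccented passing tone.

The harmony at that moment is C# major triad (C#, E#, G#); F#3 is not a chord tone.
It is approached by step down from G#3 and left by step down to E#3.
Step in, step out in the same direction — a passing tone.
It falls on a weak beat, so it is unaccented.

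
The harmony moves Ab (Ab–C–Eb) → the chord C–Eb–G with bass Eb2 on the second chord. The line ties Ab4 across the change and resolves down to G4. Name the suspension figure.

4–3 suspension.

At the second chord the bass is Eb2. The suspended Ab4 lies a fourth above the bass; after resolving down by step to G4, the interval above the bass becomes a third.
Suspension figures are named by those two intervals: 4–3.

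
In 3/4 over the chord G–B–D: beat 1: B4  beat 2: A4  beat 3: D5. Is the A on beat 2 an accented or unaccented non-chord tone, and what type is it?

Unaccented escape tone.

The harmony at that moment is G major triad (G, B, D); A4 is not a chord tone.
It is approached by step down from B4 and left by leap up to D5.
Step in, leap out — an escape tone.
It falls on a weak beat, so it is unaccented.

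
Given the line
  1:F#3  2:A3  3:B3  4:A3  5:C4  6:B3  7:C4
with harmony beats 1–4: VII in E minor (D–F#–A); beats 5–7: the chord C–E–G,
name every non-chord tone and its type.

The harmony at that moment is D major triad (D, F#, A); B3 is not a chord tone.
It is approached by step up from A3 and left by step down to A3.
Step away and step back to the same note — a neighbor tone (upper neighbor).
The harmony at that moment is C major triad (C, E, G); B3 is not a chord tone.
It is approached by step down from C4 and left by step up to C4.
Step away and step back to the same note — a neighbor tone (lower neighbor).

B3 (beat 3) — neighbor tone; B3 (beat 6) — neighbor tone.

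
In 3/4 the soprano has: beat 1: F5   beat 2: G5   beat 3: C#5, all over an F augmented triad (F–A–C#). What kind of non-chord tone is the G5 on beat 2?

Escape tone.

The harmony at that moment is F augmented triad (F, A, C#); G5 is not a chord tone.
It is approached by step up from F5 and left by leap down to C#5.
Step in, leap out, on a weak beat — an escape tone.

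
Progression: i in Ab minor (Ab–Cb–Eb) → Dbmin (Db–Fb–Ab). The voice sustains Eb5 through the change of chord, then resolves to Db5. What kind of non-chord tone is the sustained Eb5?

The harmony at that moment is Db minor triad (Db, Fb, Ab); Eb5 is not a chord tone.
It is held over (the same pitch as the preceding Eb5) and left by step down to Db5.
Held over from the previous chord and resolving down by step — a suspension.

Eb5 is a suspension.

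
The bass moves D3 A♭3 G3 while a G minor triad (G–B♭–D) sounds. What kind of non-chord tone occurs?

The harmony at that moment is G minor triad (G, B♭, D); A♭3 is not a chord tone.
It is approached by leap up from D3 and left by step down to G3.
Leap in, step out — an appoggiatura.

A♭3 is an appoggiatura.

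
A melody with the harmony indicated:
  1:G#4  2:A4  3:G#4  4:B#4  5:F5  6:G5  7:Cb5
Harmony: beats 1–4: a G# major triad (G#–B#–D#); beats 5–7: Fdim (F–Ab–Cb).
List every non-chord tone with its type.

The harmony at that moment is G# major triad (G#, B#, D#); A4 is not a chord tone.
It is approached by step up from G#4 and left by step down to G#4.
Step away and step back to the same note — a neighbor tone (upper neighbor).
The harmony at that moment is F diminished triad (F, Ab, Cb); G5 is not a chord tone.
It is approached by step up from F5 and left by leap down to Cb5.
Step in, leap out — an escape tone.

A4 (beat 2) — neighbor tone; G5 (beat 6) — escape tone.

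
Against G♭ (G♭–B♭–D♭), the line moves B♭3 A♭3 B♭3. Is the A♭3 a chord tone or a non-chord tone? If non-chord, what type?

Non-chord tone — a neighbor tone.

The harmony at that moment is G♭ major triad (G♭, B♭, D♭); A♭3 is not a chord tone.
It is approached by step down from B♭3 and left by step up to B♭3.
Step away and step back to the same note — a neighbor tone (lower neighbor).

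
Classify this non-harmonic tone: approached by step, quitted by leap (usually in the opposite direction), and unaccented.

Escape tone.

Approach: by step. Departure: by leap. Metric position: weak.
Step in, leap out, from a weak position — an escape tone (échappée). (It is the mirror image of the appoggiatura, which leaps in and steps out on a strong beat.)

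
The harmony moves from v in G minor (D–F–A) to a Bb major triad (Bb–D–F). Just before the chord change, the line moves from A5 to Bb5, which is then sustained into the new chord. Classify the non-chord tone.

The harmony at that moment is D minor triad (D, F, A); Bb5 is not a chord tone.
It is approached by step up from A5 and then sustained as the same pitch into the next harmony.
Arriving early and becoming a chord tone when the harmony changes — an anticipation.

Bb5 is an anticipation.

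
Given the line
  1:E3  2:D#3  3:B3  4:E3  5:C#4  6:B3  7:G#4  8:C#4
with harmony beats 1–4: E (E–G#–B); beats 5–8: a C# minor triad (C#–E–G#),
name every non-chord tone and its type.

D#3 (beat 2) — escape tone; B3 (beat 6) — escape tone.

The harmony at that moment is E major triad (E, G#, B); D#3 is not a chord tone.
It is approached by step down from E3 and left by leap up to B3.
Step in, leap out — an escape tone.
The harmony at that moment is C# minor triad (C#, E, G#); B3 is not a chord tone.
It is approached by step down from C#4 and left by leap up to G#4.
Step in, leap out — an escape tone.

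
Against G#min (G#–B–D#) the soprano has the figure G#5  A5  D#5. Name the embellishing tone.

A5 is an escape tone.

The harmony at that moment is G# minor triad (G#, B, D#); A5 is not a chord tone.
It is approached by step up from G#5 and left by leap down to D#5.
Step in, leap out — an escape tone.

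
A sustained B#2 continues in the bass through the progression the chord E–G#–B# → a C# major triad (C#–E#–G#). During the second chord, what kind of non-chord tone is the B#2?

Pedal tone (pedal point).

The harmony at that moment is C# major triad (C#, E#, G#); B#2 is not a chord tone.
It is held over (the same pitch as the preceding B#2) and then sustained as the same pitch into the next harmony.
Sustained through a change of harmony — a pedal tone.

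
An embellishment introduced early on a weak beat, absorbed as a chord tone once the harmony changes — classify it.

Anticipation.

Approach: ahead of the chord change (typically by step), so it is dissonant against the current harmony. Departure: none — the same pitch is restated or held and is a chord tone of the new harmony.
Dissonant first, consonant once the harmony catches up: the note simply arrives early — an anticipation. (The reverse timing, consonant first and dissonant after the change, would be a suspension or retardation.)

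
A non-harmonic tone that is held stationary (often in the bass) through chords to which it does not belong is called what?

Approach: none. Departure: none — a single pitch is sustained while the chords change around it, passing through harmonies that do not contain it.
No melodic motion at all; the dissonance is created entirely by the moving harmonies against the stationary note — a pedal tone (pedal point).

Pedal tone.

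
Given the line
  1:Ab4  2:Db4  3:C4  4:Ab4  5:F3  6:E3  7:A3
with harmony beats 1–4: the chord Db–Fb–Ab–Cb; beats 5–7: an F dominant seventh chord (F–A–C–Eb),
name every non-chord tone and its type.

The harmony at that moment is Db minor seventh chord (Db, Fb, Ab, Cb); C4 is not a chord tone.
It is approached by step down from Db4 and left by leap up to Ab4.
Step in, leap out — an escape tone.
The harmony at that moment is F dominant seventh chord (F, A, C, Eb); E3 is not a chord tone.
It is approached by step down from F3 and left by leap up to A3.
Step in, leap out — an escape tone.

C4 (beat 3) — escape tone; E3 (beat 6) — escape tone.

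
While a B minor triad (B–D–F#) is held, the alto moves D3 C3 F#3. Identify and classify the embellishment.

The harmony at that moment is B minor triad (B, D, F#); C3 is not a chord tone.
It is approached by step down from D3 and left by leap up to F#3.
Step in, leap out — an escape tone.

C3 is an escape tone.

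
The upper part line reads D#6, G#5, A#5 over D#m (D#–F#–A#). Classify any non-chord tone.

The harmony at that moment is D# minor triad (D#, F#, A#); G#5 is not a chord tone.
It is approached by leap down from D#6 and left by step up to A#5.
Leap in, step out — an appoggiatura.

G#5 is an appoggiatura.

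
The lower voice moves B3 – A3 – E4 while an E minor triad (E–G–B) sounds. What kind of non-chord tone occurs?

The harmony at that moment is E minor triad (E, G, B); A3 is not a chord tone.
It is approached by step down from B3 and left by leap up to E4.
Step in, leap out — an escape tone.

A3 is an escape tone.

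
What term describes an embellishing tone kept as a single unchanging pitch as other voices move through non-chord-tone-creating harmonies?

Approach: none. Departure: none — a single pitch is sustained while the chords change around it, passing through harmonies that do not contain it.
No melodic motion at all; the dissonance is created entirely by the moving harmonies against the stationary note — a pedal tone (pedal point).

Pedal tone.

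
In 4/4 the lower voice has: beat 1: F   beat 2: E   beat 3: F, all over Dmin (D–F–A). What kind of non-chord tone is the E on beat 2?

The harmony at that moment is D minor triad (D, F, A); E is not a chord tone.
It is approached by step down from F and left by step up to F.
Step away and step back to the same note — a neighbor tone (lower neighbor).

Lower neighbor tone.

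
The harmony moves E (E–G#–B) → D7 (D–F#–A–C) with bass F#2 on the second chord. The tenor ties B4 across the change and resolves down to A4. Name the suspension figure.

4–3 suspension.

At the second chord the bass is F#2. The suspended B4 lies a fourth above the bass; after resolving down by step to A4, the interval above the bass becomes a third.
Suspension figures are named by those two intervals: 4–3.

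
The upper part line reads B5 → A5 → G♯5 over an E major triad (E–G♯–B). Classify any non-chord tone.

A5 is a passing tone.

The harmony at that moment is E major triad (E, G♯, B); A5 is not a chord tone.
It is approached by step down from B5 and left by step down to G♯5.
Step in, step out in the same direction — a passing tone.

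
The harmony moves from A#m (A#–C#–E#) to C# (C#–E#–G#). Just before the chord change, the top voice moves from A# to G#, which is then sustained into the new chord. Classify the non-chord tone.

The harmony at that moment is A# minor triad (A#, C#, E#); G# is not a chord tone.
It is approached by step down from A# and then sustained as the same pitch into the next harmony.
Arriving early and becoming a chord tone when the harmony changes — an anticipation.

G# is an anticipation.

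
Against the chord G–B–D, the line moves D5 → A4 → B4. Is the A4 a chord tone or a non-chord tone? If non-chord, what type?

Non-chord tone — an appoggiatura.

The harmony at that moment is G major triad (G, B, D); A4 is not a chord tone.
It is approached by leap down from D5 and left by step up to B4.
Leap in, step out — an appoggiatura.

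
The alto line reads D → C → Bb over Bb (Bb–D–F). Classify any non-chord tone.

The harmony at that moment is Bb major triad (Bb, D, F); C is not a chord tone.
It is approached by step down from D and left by step down to Bb.
Step in, step out in the same direction — a passing tone.

C is a passing tone.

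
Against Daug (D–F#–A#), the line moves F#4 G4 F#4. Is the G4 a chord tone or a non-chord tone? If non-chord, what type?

Non-chord tone — a neighbor tone.

The harmony at that moment is D augmented triad (D, F#, A#); G4 is not a chord tone.
It is approached by step up from F#4 and left by step down to F#4.
Step away and step back to the same note — a neighbor tone (upper neighbor).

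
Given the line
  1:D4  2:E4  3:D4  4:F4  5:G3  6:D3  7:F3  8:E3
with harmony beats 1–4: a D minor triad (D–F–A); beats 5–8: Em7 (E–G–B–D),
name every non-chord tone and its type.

E4 (beat 2) — neighbor tone; F3 (beat 7) — appoggiatura.

The harmony at that moment is D minor triad (D, F, A); E4 is not a chord tone.
It is approached by step up from D4 and left by step down to D4.
Step away and step back to the same note — a neighbor tone (upper neighbor).
The harmony at that moment is E minor seventh chord (E, G, B, D); F3 is not a chord tone.
It is approached by leap up from D3 and left by step down to E3.
Leap in, step out — an appoggiatura.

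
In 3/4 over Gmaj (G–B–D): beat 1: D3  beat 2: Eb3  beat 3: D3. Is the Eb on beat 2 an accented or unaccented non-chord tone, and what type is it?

The harmony at that moment is G major triad (G, B, D); Eb3 is not a chord tone.
It is approached by step up from D3 and left by step down to D3.
Step away and step back to the same note — a neighbor tone (upper neighbor).
It falls on a weak beat, so it is unaccented.

Unaccented neighbor tone.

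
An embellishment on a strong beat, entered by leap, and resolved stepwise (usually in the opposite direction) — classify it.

Approach: by leap. Departure: by step. Metric position: strong.
Leap in, step out, in a metrically strong position — an appoggiatura. (It is the mirror image of the escape tone, which steps in and leaps out from a weak position.)

Appoggiatura.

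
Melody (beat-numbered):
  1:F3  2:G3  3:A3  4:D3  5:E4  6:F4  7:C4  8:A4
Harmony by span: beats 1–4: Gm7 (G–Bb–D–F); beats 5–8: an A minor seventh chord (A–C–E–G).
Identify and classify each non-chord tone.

The harmony at that moment is G minor seventh chord (G, Bb, D, F); A3 is not a chord tone.
It is approached by step up from G3 and left by leap down to D3.
Step in, leap out — an escape tone.
The harmony at that moment is A minor seventh chord (A, C, E, G); F4 is not a chord tone.
It is approached by step up from E4 and left by leap down to C4.
Step in, leap out — an escape tone.

A3 (beat 3) — escape tone; F4 (beat 6) — escape tone.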